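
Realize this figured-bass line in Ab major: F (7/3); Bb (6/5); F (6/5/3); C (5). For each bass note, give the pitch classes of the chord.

F, Ab, C, Eb | Bb, Db, F, G | F, Ab, C, Db | C, Eb, G

F (7/5/3): F, Ab, C, Eb.
Bb (6/5/3): Bb, Db, F, G.
F (6/5/3): F, Ab, C, Db.
C (5/3): C, Eb, G.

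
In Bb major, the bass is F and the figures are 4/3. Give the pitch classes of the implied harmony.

The written figures 4/3 are shorthand for 6/4/3: the 6 is implied.
A third above F in this key is A.
A fourth above F in this key is Bb.
A sixth above F in this key is D.
Together with the bass F, this spells Bb major seventh in second inversion.

F, A, Bb, D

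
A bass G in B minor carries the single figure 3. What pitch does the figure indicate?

Counting 2 letter steps above G lands on B; in B minor, that letter is B.

B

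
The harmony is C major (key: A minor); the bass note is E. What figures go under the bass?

6

E is the third of C major, so the chord is in first inversion.
A triad in first inversion is figured 6/3, conventionally abbreviated 6.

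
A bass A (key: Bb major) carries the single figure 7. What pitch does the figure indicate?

Counting 6 letter steps above A lands on G; in Bb major, that letter is G.

G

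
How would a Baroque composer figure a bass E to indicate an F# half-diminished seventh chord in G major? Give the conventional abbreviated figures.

E is the seventh of F# half-diminished seventh, so the chord is in third inversion.
A seventh chord in third inversion is figured 6/4/2, conventionally abbreviated 4/2.

4/2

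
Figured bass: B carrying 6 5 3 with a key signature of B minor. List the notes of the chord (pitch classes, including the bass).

A third above B in this key is D.
A fifth above B in this key is F#.
A sixth above B in this key is G.
Together with the bass B, this spells G major seventh in first inversion.

B, D, F#, G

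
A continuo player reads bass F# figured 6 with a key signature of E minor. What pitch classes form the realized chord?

The written figures 6 are shorthand for 6/3: the 3 is implied.
A third above F# in this key is A.
A sixth above F# in this key is D.
Together with the bass F#, this spells D major in first inversion.

F#, A, D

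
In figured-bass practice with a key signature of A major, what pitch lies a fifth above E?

B

Counting 4 letter steps above E lands on B; in A major, that letter is B.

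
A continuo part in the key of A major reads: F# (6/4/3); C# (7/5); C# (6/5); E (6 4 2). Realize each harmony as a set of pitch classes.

F# (6/4/3): F#, A, B, D.
C# (7/5/3): C#, E, G#, B.
C# (6/5/3): C#, E, G#, A.
E (6/4/2): E, F#, A, C#.

F#, A, B, D | C#, E, G#, B | C#, E, G#, A | E, F#, A, C#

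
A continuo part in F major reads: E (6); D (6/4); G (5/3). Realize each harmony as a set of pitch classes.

E (6/3): E, G, C.
D (6/4): D, G, Bb.
G (5/3): G, Bb, D.

E, G, C | D, G, Bb | G, Bb, D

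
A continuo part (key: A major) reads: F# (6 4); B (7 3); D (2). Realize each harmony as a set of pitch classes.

F# (6/4): F#, B, D.
B (7/5/3): B, D, F#, A.
D (6/4/2): D, E, G#, B.

F#, B, D | B, D, F#, A | D, E, G#, B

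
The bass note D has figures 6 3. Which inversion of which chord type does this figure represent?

Intervals of 6/3 above the bass form a triad; the bass is the third, so this is first inversion.

triad, first inversion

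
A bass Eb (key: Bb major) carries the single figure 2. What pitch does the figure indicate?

F

Counting 1 letter step above Eb lands on F; in Bb major, that letter is F.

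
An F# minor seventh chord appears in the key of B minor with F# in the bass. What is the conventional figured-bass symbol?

7

F# is the root of F# minor seventh, so the chord is in root position.
A seventh chord in root position is figured 7/5/3, conventionally abbreviated 7.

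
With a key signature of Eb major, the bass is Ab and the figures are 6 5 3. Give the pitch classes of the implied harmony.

Ab, C, Eb, F

A third above Ab in this key is C.
A fifth above Ab in this key is Eb.
A sixth above Ab in this key is F.
Together with the bass Ab, this spells F minor seventh in first inversion.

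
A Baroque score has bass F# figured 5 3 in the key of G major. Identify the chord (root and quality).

The figures 5 3 indicate a triad in root position.
In root position the bass is the root, so the root is F#.
The chord tones are F#, A, C, giving F# diminished.

F# diminished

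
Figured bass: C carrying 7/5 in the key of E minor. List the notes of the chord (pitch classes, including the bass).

The written figures 7/5 are shorthand for 7/5/3: the 3 is implied.
A third above C in this key is E.
A fifth above C in this key is G.
A seventh above C in this key is B.
Together with the bass C, this spells C major seventh in root position.

C, E, G, B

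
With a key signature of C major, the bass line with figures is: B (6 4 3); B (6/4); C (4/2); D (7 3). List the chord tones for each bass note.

B (6/4/3): B, D, E, G.
B (6/4): B, E, G.
C (6/4/2): C, D, F, A.
D (7/5/3): D, F, A, C.

B, D, E, G | B, E, G | C, D, F, A | D, F, A, C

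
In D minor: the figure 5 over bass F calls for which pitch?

C

Counting 4 letter steps above F lands on C; in D minor, that letter is C.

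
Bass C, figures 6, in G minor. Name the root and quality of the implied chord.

A diminished

The figures 6 indicate a triad in first inversion.
In first inversion the root lies a sixth above the bass: a sixth above C in G minor is A.
The chord tones are C, Eb, A, giving A diminished.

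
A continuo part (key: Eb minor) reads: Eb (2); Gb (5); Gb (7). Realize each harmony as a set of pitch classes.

Eb (6/4/2): Eb, F, Ab, Cb.
Gb (5/3): Gb, Bb, Db.
Gb (7/5/3): Gb, Bb, Db, F.

Eb, F, Ab, Cb | Gb, Bb, Db | Gb, Bb, Db, F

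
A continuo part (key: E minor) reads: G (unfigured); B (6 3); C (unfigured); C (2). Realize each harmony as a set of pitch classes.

G, B, D | B, D, G | C, E, G | C, D, F#, A

G (5/3): G, B, D.
B (6/3): B, D, G.
C (5/3): C, E, G.
C (6/4/2): C, D, F#, A.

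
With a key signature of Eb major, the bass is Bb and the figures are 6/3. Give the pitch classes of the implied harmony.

A third above Bb in this key is D.
A sixth above Bb in this key is G.
Together with the bass Bb, this spells G minor in first inversion.

Bb, D, G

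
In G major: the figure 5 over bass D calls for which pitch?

A

Counting 4 letter steps above D lands on A; in G major, that letter is A.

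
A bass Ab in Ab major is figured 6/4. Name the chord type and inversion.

triad, second inversion

Intervals of 6/4 above the bass form a triad; the bass is the fifth, so this is second inversion.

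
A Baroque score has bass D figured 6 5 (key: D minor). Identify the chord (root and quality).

The figures 6 5 indicate a seventh chord in first inversion.
In first inversion the root lies a sixth above the bass: a sixth above D in D minor is Bb.
The chord tones are D, F, A, Bb, giving Bb major seventh.

Bb major seventh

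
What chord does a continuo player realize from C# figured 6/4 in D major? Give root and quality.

The figures 6/4 indicate a triad in second inversion.
In second inversion the root lies a fourth above the bass: a fourth above C# in D major is F#.
The chord tones are C#, F#, A, giving F# minor.

F# minor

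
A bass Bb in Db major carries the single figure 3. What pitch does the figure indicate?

Db

Counting 2 letter steps above Bb lands on D; in Db major, that letter is Db.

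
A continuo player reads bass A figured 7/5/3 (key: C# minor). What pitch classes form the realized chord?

A third above A in this key is C#.
A fifth above A in this key is E.
A seventh above A in this key is G#.
Together with the bass A, this spells A major seventh in root position.

A, C#, E, G#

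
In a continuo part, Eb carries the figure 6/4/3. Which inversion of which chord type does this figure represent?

Intervals of 6/4/3 above the bass form a seventh chord; the bass is the fifth, so this is second inversion.

seventh chord, second inversion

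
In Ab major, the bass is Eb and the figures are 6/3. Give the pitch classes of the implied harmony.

A third above Eb in this key is G.
A sixth above Eb in this key is C.
Together with the bass Eb, this spells C minor in first inversion.

Eb, G, C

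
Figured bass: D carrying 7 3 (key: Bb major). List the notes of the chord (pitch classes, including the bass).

The written figures 7 3 are shorthand for 7/5/3: the 5 is implied.
A third above D in this key is F.
A fifth above D in this key is A.
A seventh above D in this key is C.
Together with the bass D, this spells D minor seventh in root position.

D, F, A, C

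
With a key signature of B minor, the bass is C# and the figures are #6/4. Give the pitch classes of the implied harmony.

A fourth above C# in this key is F#.
A sixth above C# in this key is A, raised to A# by the sharp.
Together with the bass C#, this spells F# major in second inversion.

C#, F#, A#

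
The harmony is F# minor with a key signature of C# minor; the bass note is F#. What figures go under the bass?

no figures

F# is the root of F# minor, so the chord is in root position.
A triad in root position is figured 5/3, conventionally abbreviated (no figures — root-position triad).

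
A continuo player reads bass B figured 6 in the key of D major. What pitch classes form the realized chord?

The written figures 6 are shorthand for 6/3: the 3 is implied.
A third above B in this key is D.
A sixth above B in this key is G.
Together with the bass B, this spells G major in first inversion.

B, D, G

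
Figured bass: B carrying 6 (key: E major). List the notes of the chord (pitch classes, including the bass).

The written figures 6 are shorthand for 6/3: the 3 is implied.
A third above B in this key is D#.
A sixth above B in this key is G#.
Together with the bass B, this spells G# minor in first inversion.

B, D#, G#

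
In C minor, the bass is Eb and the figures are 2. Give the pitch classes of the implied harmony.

The written figures 2 are shorthand for 6/4/2: the 6/4 are implied.
A second above Eb in this key is F.
A fourth above Eb in this key is Ab.
A sixth above Eb in this key is C.
Together with the bass Eb, this spells F minor seventh in third inversion.

Eb, F, Ab, C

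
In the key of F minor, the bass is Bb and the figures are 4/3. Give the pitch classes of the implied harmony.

Bb, Db, Eb, G

The written figures 4/3 are shorthand for 6/4/3: the 6 is implied.
A third above Bb in this key is Db.
A fourth above Bb in this key is Eb.
A sixth above Bb in this key is G.
Together with the bass Bb, this spells Eb dominant seventh in second inversion.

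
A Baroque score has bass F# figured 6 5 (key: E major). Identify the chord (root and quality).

The figures 6 5 indicate a seventh chord in first inversion.
In first inversion the root lies a sixth above the bass: a sixth above F# in E major is D#.
The chord tones are F#, A, C#, D#, giving D# half-diminished seventh.

D# half-diminished seventh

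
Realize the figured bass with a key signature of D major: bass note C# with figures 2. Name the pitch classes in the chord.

C#, D, F#, A

The written figures 2 are shorthand for 6/4/2: the 6/4 are implied.
A second above C# in this key is D.
A fourth above C# in this key is F#.
A sixth above C# in this key is A.
Together with the bass C#, this spells D major seventh in third inversion.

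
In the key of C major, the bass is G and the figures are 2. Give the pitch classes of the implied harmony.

G, A, C, E

The written figures 2 are shorthand for 6/4/2: the 6/4 are implied.
A second above G in this key is A.
A fourth above G in this key is C.
A sixth above G in this key is E.
Together with the bass G, this spells A minor seventh in third inversion.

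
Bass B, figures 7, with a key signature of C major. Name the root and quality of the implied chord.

The figures 7 indicate a seventh chord in root position.
In root position the bass is the root, so the root is B.
The chord tones are B, D, F, A, giving B half-diminished seventh.

B half-diminished seventh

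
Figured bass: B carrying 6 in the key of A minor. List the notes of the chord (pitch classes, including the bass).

The written figures 6 are shorthand for 6/3: the 3 is implied.
A third above B in this key is D.
A sixth above B in this key is G.
Together with the bass B, this spells G major in first inversion.

B, D, G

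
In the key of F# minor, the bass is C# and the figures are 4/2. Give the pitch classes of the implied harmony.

The written figures 4/2 are shorthand for 6/4/2: the 6 is implied.
A second above C# in this key is D.
A fourth above C# in this key is F#.
A sixth above C# in this key is A.
Together with the bass C#, this spells D major seventh in third inversion.

C#, D, F#, A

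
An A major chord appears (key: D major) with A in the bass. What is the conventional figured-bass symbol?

no figures

A is the root of A major, so the chord is in root position.
A triad in root position is figured 5/3, conventionally abbreviated (no figures — root-position triad).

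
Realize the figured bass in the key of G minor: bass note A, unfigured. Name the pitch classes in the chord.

A, C, Eb

An unfigured bass implies 5/3.
A third above A in this key is C.
A fifth above A in this key is Eb.
Together with the bass A, this spells A diminished in root position.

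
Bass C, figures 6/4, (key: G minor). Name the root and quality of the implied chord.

F major

The figures 6/4 indicate a triad in second inversion.
In second inversion the root lies a fourth above the bass: a fourth above C in G minor is F.
The chord tones are C, F, A, giving F major.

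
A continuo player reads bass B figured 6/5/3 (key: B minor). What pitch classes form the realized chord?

B, D, F#, G

A third above B in this key is D.
A fifth above B in this key is F#.
A sixth above B in this key is G.
Together with the bass B, this spells G major seventh in first inversion.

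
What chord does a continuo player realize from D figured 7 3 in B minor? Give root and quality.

The figures 7 3 indicate a seventh chord in root position.
In root position the bass is the root, so the root is D.
The chord tones are D, F#, A, C#, giving D major seventh.

D major seventh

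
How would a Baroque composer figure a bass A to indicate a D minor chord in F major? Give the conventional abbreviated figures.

6/4

A is the fifth of D minor, so the chord is in second inversion.
A triad in second inversion is figured 6/4, conventionally abbreviated 6/4.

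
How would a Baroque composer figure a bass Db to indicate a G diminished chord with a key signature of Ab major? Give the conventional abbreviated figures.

6/4

Db is the fifth of G diminished, so the chord is in second inversion.
A triad in second inversion is figured 6/4, conventionally abbreviated 6/4.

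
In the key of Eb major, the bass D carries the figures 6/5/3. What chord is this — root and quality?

Bb dominant seventh

The figures 6/5/3 indicate a seventh chord in first inversion.
In first inversion the root lies a sixth above the bass: a sixth above D in Eb major is Bb.
The chord tones are D, F, Ab, Bb, giving Bb dominant seventh.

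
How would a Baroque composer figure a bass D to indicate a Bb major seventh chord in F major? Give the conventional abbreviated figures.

6/5

D is the third of Bb major seventh, so the chord is in first inversion.
A seventh chord in first inversion is figured 6/5/3, conventionally abbreviated 6/5.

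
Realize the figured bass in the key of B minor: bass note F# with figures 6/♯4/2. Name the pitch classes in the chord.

A second above F# in this key is G.
A fourth above F# in this key is B, raised to B# by the sharp.
A sixth above F# in this key is D.

F#, G, B#, D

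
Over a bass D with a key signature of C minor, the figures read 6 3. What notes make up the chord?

D, F, Bb

A third above D in this key is F.
A sixth above D in this key is Bb.
Together with the bass D, this spells Bb major in first inversion.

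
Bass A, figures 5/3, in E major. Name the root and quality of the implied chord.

A major

The figures 5/3 indicate a triad in root position.
In root position the bass is the root, so the root is A.
The chord tones are A, C#, E, giving A major.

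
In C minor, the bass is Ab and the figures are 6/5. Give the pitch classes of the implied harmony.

Ab, C, Eb, F

The written figures 6/5 are shorthand for 6/5/3: the 3 is implied.
A third above Ab in this key is C.
A fifth above Ab in this key is Eb.
A sixth above Ab in this key is F.
Together with the bass Ab, this spells F minor seventh in first inversion.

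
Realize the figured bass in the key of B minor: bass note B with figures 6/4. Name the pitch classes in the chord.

B, E, G

A fourth above B in this key is E.
A sixth above B in this key is G.
Together with the bass B, this spells E minor in second inversion.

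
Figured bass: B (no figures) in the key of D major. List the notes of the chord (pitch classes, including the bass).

B, D, F#

An unfigured bass implies 5/3.
A third above B in this key is D.
A fifth above B in this key is F#.
Together with the bass B, this spells B minor in root position.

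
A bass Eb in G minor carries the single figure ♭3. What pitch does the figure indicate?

Counting 2 letter steps above Eb lands on G; in G minor, that letter is G.
The b3 figure lowers it a semitone, giving Gb.

Gb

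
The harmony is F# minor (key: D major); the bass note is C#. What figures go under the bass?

6/4

C# is the fifth of F# minor, so the chord is in second inversion.
A triad in second inversion is figured 6/4, conventionally abbreviated 6/4.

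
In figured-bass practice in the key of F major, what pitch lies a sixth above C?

A

Counting 5 letter steps above C lands on A; in F major, that letter is A.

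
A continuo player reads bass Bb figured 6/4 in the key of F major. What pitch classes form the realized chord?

A fourth above Bb in this key is E.
A sixth above Bb in this key is G.
Together with the bass Bb, this spells E diminished in second inversion.

Bb, E, G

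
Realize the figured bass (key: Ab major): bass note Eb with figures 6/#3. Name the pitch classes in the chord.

A third above Eb in this key is G, raised to G# by the sharp.
A sixth above Eb in this key is C.

Eb, G#, C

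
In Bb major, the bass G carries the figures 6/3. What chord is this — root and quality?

The figures 6/3 indicate a triad in first inversion.
In first inversion the root lies a sixth above the bass: a sixth above G in Bb major is Eb.
The chord tones are G, Bb, Eb, giving Eb major.

Eb major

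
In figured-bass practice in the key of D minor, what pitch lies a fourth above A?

Counting 3 letter steps above A lands on D; in D minor, that letter is D.

D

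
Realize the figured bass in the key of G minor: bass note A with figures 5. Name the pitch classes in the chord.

The written figures 5 are shorthand for 5/3: the 3 is implied.
A third above A in this key is C.
A fifth above A in this key is Eb.
Together with the bass A, this spells A diminished in root position.

A, C, Eb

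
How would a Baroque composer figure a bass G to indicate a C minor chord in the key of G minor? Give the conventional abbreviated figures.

6/4

G is the fifth of C minor, so the chord is in second inversion.
A triad in second inversion is figured 6/4, conventionally abbreviated 6/4.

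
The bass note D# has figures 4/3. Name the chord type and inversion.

4/3 is shorthand for 6/4/3.
Intervals of 6/4/3 above the bass form a seventh chord; the bass is the fifth, so this is second inversion.

seventh chord, second inversion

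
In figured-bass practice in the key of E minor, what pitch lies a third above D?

Counting 2 letter steps above D lands on F; in E minor, that letter is F#.

F#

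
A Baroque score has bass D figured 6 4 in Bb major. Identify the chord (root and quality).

G minor

The figures 6 4 indicate a triad in second inversion.
In second inversion the root lies a fourth above the bass: a fourth above D in Bb major is G.
The chord tones are D, G, Bb, giving G minor.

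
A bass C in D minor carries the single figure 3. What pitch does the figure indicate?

Counting 2 letter steps above C lands on E; in D minor, that letter is E.

E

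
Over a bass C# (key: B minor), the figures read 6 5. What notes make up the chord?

The written figures 6 5 are shorthand for 6/5/3: the 3 is implied.
A third above C# in this key is E.
A fifth above C# in this key is G.
A sixth above C# in this key is A.
Together with the bass C#, this spells A dominant seventh in first inversion.

C#, E, G, A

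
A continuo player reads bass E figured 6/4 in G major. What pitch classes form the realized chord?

E, A, C

A fourth above E in this key is A.
A sixth above E in this key is C.
Together with the bass E, this spells A minor in second inversion.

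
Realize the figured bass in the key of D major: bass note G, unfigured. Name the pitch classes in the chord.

An unfigured bass implies 5/3.
A third above G in this key is B.
A fifth above G in this key is D.
Together with the bass G, this spells G major in root position.

G, B, D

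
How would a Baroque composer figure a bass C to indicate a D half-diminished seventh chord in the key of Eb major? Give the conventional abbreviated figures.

4/2

C is the seventh of D half-diminished seventh, so the chord is in third inversion.
A seventh chord in third inversion is figured 6/4/2, conventionally abbreviated 4/2.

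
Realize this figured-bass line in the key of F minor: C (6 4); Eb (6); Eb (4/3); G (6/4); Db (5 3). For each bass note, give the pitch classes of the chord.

C (6/4): C, F, Ab.
Eb (6/3): Eb, G, C.
Eb (6/4/3): Eb, G, Ab, C.
G (6/4): G, C, Eb.
Db (5/3): Db, F, Ab.

C, F, Ab | Eb, G, C | Eb, G, Ab, C | G, C, Eb | Db, F, Ab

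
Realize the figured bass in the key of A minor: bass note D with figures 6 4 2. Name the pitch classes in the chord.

D, E, G, B

A second above D in this key is E.
A fourth above D in this key is G.
A sixth above D in this key is B.
Together with the bass D, this spells E minor seventh in third inversion.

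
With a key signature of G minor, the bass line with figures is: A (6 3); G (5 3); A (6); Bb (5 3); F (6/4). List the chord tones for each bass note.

A, C, F | G, Bb, D | A, C, F | Bb, D, F | F, Bb, D

A (6/3): A, C, F.
G (5/3): G, Bb, D.
A (6/3): A, C, F.
Bb (5/3): Bb, D, F.
F (6/4): F, Bb, D.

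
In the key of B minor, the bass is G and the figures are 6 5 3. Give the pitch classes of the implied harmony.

G, B, D, E

A third above G in this key is B.
A fifth above G in this key is D.
A sixth above G in this key is E.
Together with the bass G, this spells E minor seventh in first inversion.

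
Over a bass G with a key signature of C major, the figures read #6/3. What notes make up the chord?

A third above G in this key is B.
A sixth above G in this key is E, raised to E# by the sharp.

G, B, E#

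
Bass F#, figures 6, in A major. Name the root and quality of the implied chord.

The figures 6 indicate a triad in first inversion.
In first inversion the root lies a sixth above the bass: a sixth above F# in A major is D.
The chord tones are F#, A, D, giving D major.

D major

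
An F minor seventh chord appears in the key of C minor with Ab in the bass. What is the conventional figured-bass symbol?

6/5

Ab is the third of F minor seventh, so the chord is in first inversion.
A seventh chord in first inversion is figured 6/5/3, conventionally abbreviated 6/5.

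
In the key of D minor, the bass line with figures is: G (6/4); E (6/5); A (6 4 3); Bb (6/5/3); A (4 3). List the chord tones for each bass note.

G, C, E | E, G, Bb, C | A, C, D, F | Bb, D, F, G | A, C, D, F

G (6/4): G, C, E.
E (6/5/3): E, G, Bb, C.
A (6/4/3): A, C, D, F.
Bb (6/5/3): Bb, D, F, G.
A (6/4/3): A, C, D, F.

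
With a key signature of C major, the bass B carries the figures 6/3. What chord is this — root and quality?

G major

The figures 6/3 indicate a triad in first inversion.
In first inversion the root lies a sixth above the bass: a sixth above B in C major is G.
The chord tones are B, D, G, giving G major.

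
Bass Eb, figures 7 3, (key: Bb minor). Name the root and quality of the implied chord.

Eb minor seventh

The figures 7 3 indicate a seventh chord in root position.
In root position the bass is the root, so the root is Eb.
The chord tones are Eb, Gb, Bb, Db, giving Eb minor seventh.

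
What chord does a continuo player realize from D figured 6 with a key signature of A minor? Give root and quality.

B diminished

The figures 6 indicate a triad in first inversion.
In first inversion the root lies a sixth above the bass: a sixth above D in A minor is B.
The chord tones are D, F, B, giving B diminished.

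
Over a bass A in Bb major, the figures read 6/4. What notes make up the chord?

A, D, F

A fourth above A in this key is D.
A sixth above A in this key is F.
Together with the bass A, this spells D minor in second inversion.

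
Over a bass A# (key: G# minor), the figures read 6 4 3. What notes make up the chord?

A third above A# in this key is C#.
A fourth above A# in this key is D#.
A sixth above A# in this key is F#.
Together with the bass A#, this spells D# minor seventh in second inversion.

A#, C#, D#, F#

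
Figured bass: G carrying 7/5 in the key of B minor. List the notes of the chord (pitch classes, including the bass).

G, B, D, F#

The written figures 7/5 are shorthand for 7/5/3: the 3 is implied.
A third above G in this key is B.
A fifth above G in this key is D.
A seventh above G in this key is F#.
Together with the bass G, this spells G major seventh in root position.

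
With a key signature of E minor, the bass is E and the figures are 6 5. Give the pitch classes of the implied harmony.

The written figures 6 5 are shorthand for 6/5/3: the 3 is implied.
A third above E in this key is G.
A fifth above E in this key is B.
A sixth above E in this key is C.
Together with the bass E, this spells C major seventh in first inversion.

E, G, B, C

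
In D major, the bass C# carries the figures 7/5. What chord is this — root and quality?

C# half-diminished seventh

The figures 7/5 indicate a seventh chord in root position.
In root position the bass is the root, so the root is C#.
The chord tones are C#, E, G, B, giving C# half-diminished seventh.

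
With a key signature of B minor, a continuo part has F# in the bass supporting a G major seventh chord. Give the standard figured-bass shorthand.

4/2

F# is the seventh of G major seventh, so the chord is in third inversion.
A seventh chord in third inversion is figured 6/4/2, conventionally abbreviated 4/2.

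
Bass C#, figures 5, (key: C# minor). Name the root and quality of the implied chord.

The figures 5 indicate a triad in root position.
In root position the bass is the root, so the root is C#.
The chord tones are C#, E, G#, giving C# minor.

C# minor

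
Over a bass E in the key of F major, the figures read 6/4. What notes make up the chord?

E, A, C

A fourth above E in this key is A.
A sixth above E in this key is C.
Together with the bass E, this spells A minor in second inversion.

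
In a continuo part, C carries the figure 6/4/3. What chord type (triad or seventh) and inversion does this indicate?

Intervals of 6/4/3 above the bass form a seventh chord; the bass is the fifth, so this is second inversion.

seventh chord, second inversion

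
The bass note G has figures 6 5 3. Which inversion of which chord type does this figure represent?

seventh chord, first inversion

Intervals of 6/5/3 above the bass form a seventh chord; the bass is the third, so this is first inversion.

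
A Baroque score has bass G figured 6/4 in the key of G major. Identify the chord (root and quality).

C major

The figures 6/4 indicate a triad in second inversion.
In second inversion the root lies a fourth above the bass: a fourth above G in G major is C.
The chord tones are G, C, E, giving C major.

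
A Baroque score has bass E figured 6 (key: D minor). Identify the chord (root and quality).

C major

The figures 6 indicate a triad in first inversion.
In first inversion the root lies a sixth above the bass: a sixth above E in D minor is C.
The chord tones are E, G, C, giving C major.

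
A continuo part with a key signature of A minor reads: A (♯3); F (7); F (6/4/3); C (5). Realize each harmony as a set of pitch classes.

A (5/#3): A, C#, E.
F (7/5/3): F, A, C, E.
F (6/4/3): F, A, B, D.
C (5/3): C, E, G.

A, C#, E | F, A, C, E | F, A, B, D | C, E, G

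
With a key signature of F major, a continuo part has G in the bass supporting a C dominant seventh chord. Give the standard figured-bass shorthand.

4/3

G is the fifth of C dominant seventh, so the chord is in second inversion.
A seventh chord in second inversion is figured 6/4/3, conventionally abbreviated 4/3.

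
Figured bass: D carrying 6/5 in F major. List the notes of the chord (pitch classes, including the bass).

D, F, A, Bb

The written figures 6/5 are shorthand for 6/5/3: the 3 is implied.
A third above D in this key is F.
A fifth above D in this key is A.
A sixth above D in this key is Bb.
Together with the bass D, this spells Bb major seventh in first inversion.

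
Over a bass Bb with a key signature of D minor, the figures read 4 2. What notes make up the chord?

Bb, C, E, G

The written figures 4 2 are shorthand for 6/4/2: the 6 is implied.
A second above Bb in this key is C.
A fourth above Bb in this key is E.
A sixth above Bb in this key is G.
Together with the bass Bb, this spells C dominant seventh in third inversion.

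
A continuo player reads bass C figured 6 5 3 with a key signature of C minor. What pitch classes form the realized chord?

A third above C in this key is Eb.
A fifth above C in this key is G.
A sixth above C in this key is Ab.
Together with the bass C, this spells Ab major seventh in first inversion.

C, Eb, G, Ab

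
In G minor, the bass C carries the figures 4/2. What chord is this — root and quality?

The figures 4/2 indicate a seventh chord in third inversion.
In third inversion the root lies a second above the bass: a second above C in G minor is D.
The chord tones are C, D, F, A, giving D minor seventh.

D minor seventh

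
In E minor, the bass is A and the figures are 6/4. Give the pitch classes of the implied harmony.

A, D, F#

A fourth above A in this key is D.
A sixth above A in this key is F#.
Together with the bass A, this spells D major in second inversion.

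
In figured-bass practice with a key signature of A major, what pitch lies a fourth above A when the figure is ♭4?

Counting 3 letter steps above A lands on D; in A major, that letter is D.
The b4 figure lowers it a semitone, giving Db.

Db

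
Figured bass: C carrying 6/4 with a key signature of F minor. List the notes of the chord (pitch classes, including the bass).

C, F, Ab

A fourth above C in this key is F.
A sixth above C in this key is Ab.
Together with the bass C, this spells F minor in second inversion.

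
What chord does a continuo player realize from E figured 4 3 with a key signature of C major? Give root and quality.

The figures 4 3 indicate a seventh chord in second inversion.
In second inversion the root lies a fourth above the bass: a fourth above E in C major is A.
The chord tones are E, G, A, C, giving A minor seventh.

A minor seventh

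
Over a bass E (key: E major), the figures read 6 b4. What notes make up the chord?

A fourth above E in this key is A, lowered to Ab by the flat.
A sixth above E in this key is C#.

E, Ab, C#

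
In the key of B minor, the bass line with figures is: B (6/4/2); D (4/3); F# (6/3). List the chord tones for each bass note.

B (6/4/2): B, C#, E, G.
D (6/4/3): D, F#, G, B.
F# (6/3): F#, A, D.

B, C#, E, G | D, F#, G, B | F#, A, D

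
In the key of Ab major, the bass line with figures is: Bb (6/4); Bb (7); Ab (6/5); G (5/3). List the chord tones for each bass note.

Bb, Eb, G | Bb, Db, F, Ab | Ab, C, Eb, F | G, Bb, Db

Bb (6/4): Bb, Eb, G.
Bb (7/5/3): Bb, Db, F, Ab.
Ab (6/5/3): Ab, C, Eb, F.
G (5/3): G, Bb, Db.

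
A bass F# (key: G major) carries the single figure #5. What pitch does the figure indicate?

C#

Counting 4 letter steps above F# lands on C; in G major, that letter is C.
The #5 figure raises it a semitone, giving C#.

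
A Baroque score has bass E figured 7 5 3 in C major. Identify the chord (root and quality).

E minor seventh

The figures 7 5 3 indicate a seventh chord in root position.
In root position the bass is the root, so the root is E.
The chord tones are E, G, B, D, giving E minor seventh.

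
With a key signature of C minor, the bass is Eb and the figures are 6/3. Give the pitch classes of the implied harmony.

Eb, G, C

A third above Eb in this key is G.
A sixth above Eb in this key is C.
Together with the bass Eb, this spells C minor in first inversion.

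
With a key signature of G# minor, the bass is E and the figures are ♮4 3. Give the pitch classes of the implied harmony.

E, G#, A, C#

The written figures ♮4 3 are shorthand for 6/4/3: the 6 is implied.
A third above E in this key is G#.
A fourth above E in this key is A#, made natural (A) by the ♮ figure.
A sixth above E in this key is C#.
Together with the bass E, this spells A major seventh in second inversion.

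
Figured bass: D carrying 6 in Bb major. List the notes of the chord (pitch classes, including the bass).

D, F, Bb

The written figures 6 are shorthand for 6/3: the 3 is implied.
A third above D in this key is F.
A sixth above D in this key is Bb.
Together with the bass D, this spells Bb major in first inversion.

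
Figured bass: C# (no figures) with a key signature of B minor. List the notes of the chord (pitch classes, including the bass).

An unfigured bass implies 5/3.
A third above C# in this key is E.
A fifth above C# in this key is G.
Together with the bass C#, this spells C# diminished in root position.

C#, E, G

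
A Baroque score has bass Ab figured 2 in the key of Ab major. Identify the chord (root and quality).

Bb minor seventh

The figures 2 indicate a seventh chord in third inversion.
In third inversion the root lies a second above the bass: a second above Ab in Ab major is Bb.
The chord tones are Ab, Bb, Db, F, giving Bb minor seventh.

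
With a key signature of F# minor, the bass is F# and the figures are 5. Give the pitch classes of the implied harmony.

F#, A, C#

The written figures 5 are shorthand for 5/3: the 3 is implied.
A third above F# in this key is A.
A fifth above F# in this key is C#.
Together with the bass F#, this spells F# minor in root position.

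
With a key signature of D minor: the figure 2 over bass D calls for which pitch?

Counting 1 letter step above D lands on E; in D minor, that letter is E.

E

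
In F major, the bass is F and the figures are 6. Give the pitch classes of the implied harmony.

The written figures 6 are shorthand for 6/3: the 3 is implied.
A third above F in this key is A.
A sixth above F in this key is D.
Together with the bass F, this spells D minor in first inversion.

F, A, D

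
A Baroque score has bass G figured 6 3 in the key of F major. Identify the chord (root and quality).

The figures 6 3 indicate a triad in first inversion.
In first inversion the root lies a sixth above the bass: a sixth above G in F major is E.
The chord tones are G, Bb, E, giving E diminished.

E diminished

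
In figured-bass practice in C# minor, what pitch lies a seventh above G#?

F#

Counting 6 letter steps above G# lands on F; in C# minor, that letter is F#.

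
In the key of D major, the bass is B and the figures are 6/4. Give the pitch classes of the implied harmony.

B, E, G

A fourth above B in this key is E.
A sixth above B in this key is G.
Together with the bass B, this spells E minor in second inversion.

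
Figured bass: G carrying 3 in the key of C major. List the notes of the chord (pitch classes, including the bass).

The written figures 3 are shorthand for 5/3: the 5 is implied.
A third above G in this key is B.
A fifth above G in this key is D.
Together with the bass G, this spells G major in root position.

G, B, D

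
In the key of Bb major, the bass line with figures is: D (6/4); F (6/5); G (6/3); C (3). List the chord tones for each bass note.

D (6/4): D, G, Bb.
F (6/5/3): F, A, C, D.
G (6/3): G, Bb, Eb.
C (5/3): C, Eb, G.

D, G, Bb | F, A, C, D | G, Bb, Eb | C, Eb, G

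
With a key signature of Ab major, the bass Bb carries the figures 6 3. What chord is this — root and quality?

G diminished

The figures 6 3 indicate a triad in first inversion.
In first inversion the root lies a sixth above the bass: a sixth above Bb in Ab major is G.
The chord tones are Bb, Db, G, giving G diminished.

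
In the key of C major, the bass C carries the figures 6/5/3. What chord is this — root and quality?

A minor seventh

The figures 6/5/3 indicate a seventh chord in first inversion.
In first inversion the root lies a sixth above the bass: a sixth above C in C major is A.
The chord tones are C, E, G, A, giving A minor seventh.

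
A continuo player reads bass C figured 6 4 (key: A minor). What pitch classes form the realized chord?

C, F, A

A fourth above C in this key is F.
A sixth above C in this key is A.
Together with the bass C, this spells F major in second inversion.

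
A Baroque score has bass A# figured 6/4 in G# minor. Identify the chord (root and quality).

The figures 6/4 indicate a triad in second inversion.
In second inversion the root lies a fourth above the bass: a fourth above A# in G# minor is D#.
The chord tones are A#, D#, F#, giving D# minor.

D# minor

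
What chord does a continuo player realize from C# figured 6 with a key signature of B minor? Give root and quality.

A major

The figures 6 indicate a triad in first inversion.
In first inversion the root lies a sixth above the bass: a sixth above C# in B minor is A.
The chord tones are C#, E, A, giving A major.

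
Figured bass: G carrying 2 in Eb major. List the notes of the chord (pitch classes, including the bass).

The written figures 2 are shorthand for 6/4/2: the 6/4 are implied.
A second above G in this key is Ab.
A fourth above G in this key is C.
A sixth above G in this key is Eb.
Together with the bass G, this spells Ab major seventh in third inversion.

G, Ab, C, Eb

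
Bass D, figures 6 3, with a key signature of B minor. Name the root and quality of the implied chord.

The figures 6 3 indicate a triad in first inversion.
In first inversion the root lies a sixth above the bass: a sixth above D in B minor is B.
The chord tones are D, F#, B, giving B minor.

B minor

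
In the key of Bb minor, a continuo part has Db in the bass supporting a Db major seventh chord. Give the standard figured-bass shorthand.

7

Db is the root of Db major seventh, so the chord is in root position.
A seventh chord in root position is figured 7/5/3, conventionally abbreviated 7.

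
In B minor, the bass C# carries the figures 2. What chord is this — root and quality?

D major seventh

The figures 2 indicate a seventh chord in third inversion.
In third inversion the root lies a second above the bass: a second above C# in B minor is D.
The chord tones are C#, D, F#, A, giving D major seventh.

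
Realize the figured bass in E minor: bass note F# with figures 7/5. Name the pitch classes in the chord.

The written figures 7/5 are shorthand for 7/5/3: the 3 is implied.
A third above F# in this key is A.
A fifth above F# in this key is C.
A seventh above F# in this key is E.
Together with the bass F#, this spells F# half-diminished seventh in root position.

F#, A, C, E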